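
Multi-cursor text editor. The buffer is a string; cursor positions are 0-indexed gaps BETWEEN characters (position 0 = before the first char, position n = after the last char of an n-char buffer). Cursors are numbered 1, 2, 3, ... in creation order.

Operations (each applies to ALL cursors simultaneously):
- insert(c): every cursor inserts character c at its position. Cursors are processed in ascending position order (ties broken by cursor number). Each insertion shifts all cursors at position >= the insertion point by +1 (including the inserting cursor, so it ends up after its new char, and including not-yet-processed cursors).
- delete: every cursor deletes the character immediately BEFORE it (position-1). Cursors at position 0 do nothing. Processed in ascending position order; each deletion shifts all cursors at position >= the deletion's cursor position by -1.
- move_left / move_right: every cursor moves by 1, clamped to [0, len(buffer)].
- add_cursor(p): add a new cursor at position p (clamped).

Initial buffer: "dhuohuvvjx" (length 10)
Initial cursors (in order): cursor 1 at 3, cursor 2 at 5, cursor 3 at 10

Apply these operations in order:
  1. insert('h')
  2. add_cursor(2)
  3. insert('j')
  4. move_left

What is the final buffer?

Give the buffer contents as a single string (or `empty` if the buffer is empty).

After op 1 (insert('h')): buffer="dhuhohhuvvjxh" (len 13), cursors c1@4 c2@7 c3@13, authorship ...1..2.....3
After op 2 (add_cursor(2)): buffer="dhuhohhuvvjxh" (len 13), cursors c4@2 c1@4 c2@7 c3@13, authorship ...1..2.....3
After op 3 (insert('j')): buffer="dhjuhjohhjuvvjxhj" (len 17), cursors c4@3 c1@6 c2@10 c3@17, authorship ..4.11..22.....33
After op 4 (move_left): buffer="dhjuhjohhjuvvjxhj" (len 17), cursors c4@2 c1@5 c2@9 c3@16, authorship ..4.11..22.....33

Answer: dhjuhjohhjuvvjxhj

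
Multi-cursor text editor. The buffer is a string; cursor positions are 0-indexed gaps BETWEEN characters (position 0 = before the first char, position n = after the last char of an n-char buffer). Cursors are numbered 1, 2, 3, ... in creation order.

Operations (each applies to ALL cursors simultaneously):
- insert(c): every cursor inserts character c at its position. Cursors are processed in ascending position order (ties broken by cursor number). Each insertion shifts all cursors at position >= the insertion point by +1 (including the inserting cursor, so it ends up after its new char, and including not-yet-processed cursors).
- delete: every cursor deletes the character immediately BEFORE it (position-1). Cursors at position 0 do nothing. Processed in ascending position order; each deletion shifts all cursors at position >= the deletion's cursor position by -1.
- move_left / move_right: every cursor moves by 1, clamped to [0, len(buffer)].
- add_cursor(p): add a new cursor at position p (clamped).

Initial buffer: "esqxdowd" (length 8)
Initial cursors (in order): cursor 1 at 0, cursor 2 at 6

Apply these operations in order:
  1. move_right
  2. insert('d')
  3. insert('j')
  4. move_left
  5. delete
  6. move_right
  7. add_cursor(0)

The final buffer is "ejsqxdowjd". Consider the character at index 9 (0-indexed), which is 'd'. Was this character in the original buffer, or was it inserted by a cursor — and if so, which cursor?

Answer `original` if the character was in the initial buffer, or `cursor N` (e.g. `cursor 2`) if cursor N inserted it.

After op 1 (move_right): buffer="esqxdowd" (len 8), cursors c1@1 c2@7, authorship ........
After op 2 (insert('d')): buffer="edsqxdowdd" (len 10), cursors c1@2 c2@9, authorship .1......2.
After op 3 (insert('j')): buffer="edjsqxdowdjd" (len 12), cursors c1@3 c2@11, authorship .11......22.
After op 4 (move_left): buffer="edjsqxdowdjd" (len 12), cursors c1@2 c2@10, authorship .11......22.
After op 5 (delete): buffer="ejsqxdowjd" (len 10), cursors c1@1 c2@8, authorship .1......2.
After op 6 (move_right): buffer="ejsqxdowjd" (len 10), cursors c1@2 c2@9, authorship .1......2.
After op 7 (add_cursor(0)): buffer="ejsqxdowjd" (len 10), cursors c3@0 c1@2 c2@9, authorship .1......2.
Authorship (.=original, N=cursor N): . 1 . . . . . . 2 .
Index 9: author = original

Answer: original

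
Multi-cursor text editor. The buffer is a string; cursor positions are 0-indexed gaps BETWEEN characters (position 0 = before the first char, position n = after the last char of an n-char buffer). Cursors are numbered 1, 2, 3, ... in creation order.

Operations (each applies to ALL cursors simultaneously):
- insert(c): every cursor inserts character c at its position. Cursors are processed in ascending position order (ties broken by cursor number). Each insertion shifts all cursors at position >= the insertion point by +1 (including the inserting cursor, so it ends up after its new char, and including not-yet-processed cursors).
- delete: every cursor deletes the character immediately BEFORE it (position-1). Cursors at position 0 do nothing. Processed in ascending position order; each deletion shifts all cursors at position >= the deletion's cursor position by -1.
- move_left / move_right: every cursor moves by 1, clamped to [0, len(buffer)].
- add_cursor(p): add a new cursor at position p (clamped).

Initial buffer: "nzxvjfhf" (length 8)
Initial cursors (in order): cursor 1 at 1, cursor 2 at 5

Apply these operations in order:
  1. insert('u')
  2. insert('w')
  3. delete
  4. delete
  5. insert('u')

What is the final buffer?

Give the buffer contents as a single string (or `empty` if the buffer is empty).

Answer: nuzxvjufhf

Derivation:
After op 1 (insert('u')): buffer="nuzxvjufhf" (len 10), cursors c1@2 c2@7, authorship .1....2...
After op 2 (insert('w')): buffer="nuwzxvjuwfhf" (len 12), cursors c1@3 c2@9, authorship .11....22...
After op 3 (delete): buffer="nuzxvjufhf" (len 10), cursors c1@2 c2@7, authorship .1....2...
After op 4 (delete): buffer="nzxvjfhf" (len 8), cursors c1@1 c2@5, authorship ........
After op 5 (insert('u')): buffer="nuzxvjufhf" (len 10), cursors c1@2 c2@7, authorship .1....2...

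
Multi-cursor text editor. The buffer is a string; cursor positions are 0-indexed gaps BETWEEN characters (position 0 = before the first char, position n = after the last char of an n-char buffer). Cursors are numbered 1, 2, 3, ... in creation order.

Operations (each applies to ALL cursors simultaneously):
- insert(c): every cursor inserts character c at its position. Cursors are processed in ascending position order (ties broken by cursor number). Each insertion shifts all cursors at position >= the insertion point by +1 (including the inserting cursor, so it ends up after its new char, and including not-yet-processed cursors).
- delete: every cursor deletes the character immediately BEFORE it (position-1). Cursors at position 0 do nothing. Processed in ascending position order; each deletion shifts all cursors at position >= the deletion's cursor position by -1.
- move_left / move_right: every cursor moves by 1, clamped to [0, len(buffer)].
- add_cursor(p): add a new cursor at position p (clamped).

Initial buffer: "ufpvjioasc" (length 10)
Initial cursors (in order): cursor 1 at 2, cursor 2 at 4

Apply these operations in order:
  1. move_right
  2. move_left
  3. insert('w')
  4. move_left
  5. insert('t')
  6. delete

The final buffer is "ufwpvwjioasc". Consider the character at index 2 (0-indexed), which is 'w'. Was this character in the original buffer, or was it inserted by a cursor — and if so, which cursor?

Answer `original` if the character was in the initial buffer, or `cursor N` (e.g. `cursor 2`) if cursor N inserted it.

Answer: cursor 1

Derivation:
After op 1 (move_right): buffer="ufpvjioasc" (len 10), cursors c1@3 c2@5, authorship ..........
After op 2 (move_left): buffer="ufpvjioasc" (len 10), cursors c1@2 c2@4, authorship ..........
After op 3 (insert('w')): buffer="ufwpvwjioasc" (len 12), cursors c1@3 c2@6, authorship ..1..2......
After op 4 (move_left): buffer="ufwpvwjioasc" (len 12), cursors c1@2 c2@5, authorship ..1..2......
After op 5 (insert('t')): buffer="uftwpvtwjioasc" (len 14), cursors c1@3 c2@7, authorship ..11..22......
After op 6 (delete): buffer="ufwpvwjioasc" (len 12), cursors c1@2 c2@5, authorship ..1..2......
Authorship (.=original, N=cursor N): . . 1 . . 2 . . . . . .
Index 2: author = 1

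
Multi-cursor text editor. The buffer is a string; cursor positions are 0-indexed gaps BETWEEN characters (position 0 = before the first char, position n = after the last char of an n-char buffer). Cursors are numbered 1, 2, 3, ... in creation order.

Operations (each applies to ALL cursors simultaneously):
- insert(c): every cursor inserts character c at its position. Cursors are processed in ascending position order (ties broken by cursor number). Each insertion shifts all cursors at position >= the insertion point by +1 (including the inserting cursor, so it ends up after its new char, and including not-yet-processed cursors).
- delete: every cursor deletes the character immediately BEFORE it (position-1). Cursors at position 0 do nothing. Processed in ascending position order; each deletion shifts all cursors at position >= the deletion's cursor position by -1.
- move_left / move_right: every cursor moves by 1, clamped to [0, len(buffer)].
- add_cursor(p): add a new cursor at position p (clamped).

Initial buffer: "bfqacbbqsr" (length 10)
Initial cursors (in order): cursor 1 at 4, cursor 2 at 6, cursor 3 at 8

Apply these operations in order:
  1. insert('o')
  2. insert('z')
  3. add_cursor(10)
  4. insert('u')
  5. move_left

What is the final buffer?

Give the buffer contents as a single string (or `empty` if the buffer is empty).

Answer: bfqaozucbozuubqozusr

Derivation:
After op 1 (insert('o')): buffer="bfqaocbobqosr" (len 13), cursors c1@5 c2@8 c3@11, authorship ....1..2..3..
After op 2 (insert('z')): buffer="bfqaozcbozbqozsr" (len 16), cursors c1@6 c2@10 c3@14, authorship ....11..22..33..
After op 3 (add_cursor(10)): buffer="bfqaozcbozbqozsr" (len 16), cursors c1@6 c2@10 c4@10 c3@14, authorship ....11..22..33..
After op 4 (insert('u')): buffer="bfqaozucbozuubqozusr" (len 20), cursors c1@7 c2@13 c4@13 c3@18, authorship ....111..2224..333..
After op 5 (move_left): buffer="bfqaozucbozuubqozusr" (len 20), cursors c1@6 c2@12 c4@12 c3@17, authorship ....111..2224..333..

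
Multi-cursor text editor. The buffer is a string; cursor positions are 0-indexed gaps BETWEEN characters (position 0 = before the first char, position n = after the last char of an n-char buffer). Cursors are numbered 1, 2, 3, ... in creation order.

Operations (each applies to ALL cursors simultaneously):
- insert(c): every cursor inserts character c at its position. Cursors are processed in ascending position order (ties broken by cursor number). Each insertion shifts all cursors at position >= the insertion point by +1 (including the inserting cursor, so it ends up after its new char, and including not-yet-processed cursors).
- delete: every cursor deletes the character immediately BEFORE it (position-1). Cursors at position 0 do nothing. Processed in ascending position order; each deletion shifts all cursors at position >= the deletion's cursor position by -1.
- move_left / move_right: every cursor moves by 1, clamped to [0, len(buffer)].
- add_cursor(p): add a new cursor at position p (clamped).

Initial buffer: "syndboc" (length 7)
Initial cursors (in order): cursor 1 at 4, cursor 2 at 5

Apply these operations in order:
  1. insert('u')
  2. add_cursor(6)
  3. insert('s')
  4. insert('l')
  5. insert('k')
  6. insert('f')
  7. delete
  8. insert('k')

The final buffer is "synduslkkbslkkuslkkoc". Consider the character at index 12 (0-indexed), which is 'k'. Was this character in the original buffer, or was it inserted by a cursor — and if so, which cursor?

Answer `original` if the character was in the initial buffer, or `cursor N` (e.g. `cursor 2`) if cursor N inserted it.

Answer: cursor 3

Derivation:
After op 1 (insert('u')): buffer="syndubuoc" (len 9), cursors c1@5 c2@7, authorship ....1.2..
After op 2 (add_cursor(6)): buffer="syndubuoc" (len 9), cursors c1@5 c3@6 c2@7, authorship ....1.2..
After op 3 (insert('s')): buffer="syndusbsusoc" (len 12), cursors c1@6 c3@8 c2@10, authorship ....11.322..
After op 4 (insert('l')): buffer="synduslbslusloc" (len 15), cursors c1@7 c3@10 c2@13, authorship ....111.33222..
After op 5 (insert('k')): buffer="synduslkbslkuslkoc" (len 18), cursors c1@8 c3@12 c2@16, authorship ....1111.3332222..
After op 6 (insert('f')): buffer="synduslkfbslkfuslkfoc" (len 21), cursors c1@9 c3@14 c2@19, authorship ....11111.333322222..
After op 7 (delete): buffer="synduslkbslkuslkoc" (len 18), cursors c1@8 c3@12 c2@16, authorship ....1111.3332222..
After op 8 (insert('k')): buffer="synduslkkbslkkuslkkoc" (len 21), cursors c1@9 c3@14 c2@19, authorship ....11111.333322222..
Authorship (.=original, N=cursor N): . . . . 1 1 1 1 1 . 3 3 3 3 2 2 2 2 2 . .
Index 12: author = 3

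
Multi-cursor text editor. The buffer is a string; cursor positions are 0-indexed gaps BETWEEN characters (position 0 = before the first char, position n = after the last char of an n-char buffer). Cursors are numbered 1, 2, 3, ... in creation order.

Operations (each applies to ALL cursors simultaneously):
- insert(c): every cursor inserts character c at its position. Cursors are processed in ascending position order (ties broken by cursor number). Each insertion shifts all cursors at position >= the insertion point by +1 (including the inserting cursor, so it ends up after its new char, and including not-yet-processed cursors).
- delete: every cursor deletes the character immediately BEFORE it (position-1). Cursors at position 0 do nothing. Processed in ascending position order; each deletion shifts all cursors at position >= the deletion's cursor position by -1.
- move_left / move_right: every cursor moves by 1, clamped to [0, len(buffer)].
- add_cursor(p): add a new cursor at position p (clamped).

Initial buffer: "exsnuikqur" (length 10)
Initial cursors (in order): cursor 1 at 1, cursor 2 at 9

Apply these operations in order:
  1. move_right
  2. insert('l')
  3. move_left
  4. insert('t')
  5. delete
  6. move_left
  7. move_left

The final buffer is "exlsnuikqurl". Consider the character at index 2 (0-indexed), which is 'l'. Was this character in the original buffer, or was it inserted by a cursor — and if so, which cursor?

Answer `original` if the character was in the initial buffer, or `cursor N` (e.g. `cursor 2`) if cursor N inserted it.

Answer: cursor 1

Derivation:
After op 1 (move_right): buffer="exsnuikqur" (len 10), cursors c1@2 c2@10, authorship ..........
After op 2 (insert('l')): buffer="exlsnuikqurl" (len 12), cursors c1@3 c2@12, authorship ..1........2
After op 3 (move_left): buffer="exlsnuikqurl" (len 12), cursors c1@2 c2@11, authorship ..1........2
After op 4 (insert('t')): buffer="extlsnuikqurtl" (len 14), cursors c1@3 c2@13, authorship ..11........22
After op 5 (delete): buffer="exlsnuikqurl" (len 12), cursors c1@2 c2@11, authorship ..1........2
After op 6 (move_left): buffer="exlsnuikqurl" (len 12), cursors c1@1 c2@10, authorship ..1........2
After op 7 (move_left): buffer="exlsnuikqurl" (len 12), cursors c1@0 c2@9, authorship ..1........2
Authorship (.=original, N=cursor N): . . 1 . . . . . . . . 2
Index 2: author = 1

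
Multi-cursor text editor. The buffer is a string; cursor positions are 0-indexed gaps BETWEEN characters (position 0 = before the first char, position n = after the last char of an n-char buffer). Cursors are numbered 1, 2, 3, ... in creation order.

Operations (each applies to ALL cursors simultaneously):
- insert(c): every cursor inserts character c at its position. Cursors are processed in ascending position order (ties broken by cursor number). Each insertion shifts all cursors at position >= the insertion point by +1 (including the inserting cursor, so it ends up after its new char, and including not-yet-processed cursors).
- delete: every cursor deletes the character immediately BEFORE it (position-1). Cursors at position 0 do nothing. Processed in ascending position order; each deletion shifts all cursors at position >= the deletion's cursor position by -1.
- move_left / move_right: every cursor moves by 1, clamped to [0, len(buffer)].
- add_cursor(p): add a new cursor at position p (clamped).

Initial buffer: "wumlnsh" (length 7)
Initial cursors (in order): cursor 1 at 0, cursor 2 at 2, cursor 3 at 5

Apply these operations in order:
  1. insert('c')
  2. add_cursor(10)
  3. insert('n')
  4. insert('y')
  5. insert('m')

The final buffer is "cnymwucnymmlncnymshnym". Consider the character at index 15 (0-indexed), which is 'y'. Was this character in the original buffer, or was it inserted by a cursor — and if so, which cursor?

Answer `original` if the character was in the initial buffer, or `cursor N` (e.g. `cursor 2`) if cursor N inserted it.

Answer: cursor 3

Derivation:
After op 1 (insert('c')): buffer="cwucmlncsh" (len 10), cursors c1@1 c2@4 c3@8, authorship 1..2...3..
After op 2 (add_cursor(10)): buffer="cwucmlncsh" (len 10), cursors c1@1 c2@4 c3@8 c4@10, authorship 1..2...3..
After op 3 (insert('n')): buffer="cnwucnmlncnshn" (len 14), cursors c1@2 c2@6 c3@11 c4@14, authorship 11..22...33..4
After op 4 (insert('y')): buffer="cnywucnymlncnyshny" (len 18), cursors c1@3 c2@8 c3@14 c4@18, authorship 111..222...333..44
After op 5 (insert('m')): buffer="cnymwucnymmlncnymshnym" (len 22), cursors c1@4 c2@10 c3@17 c4@22, authorship 1111..2222...3333..444
Authorship (.=original, N=cursor N): 1 1 1 1 . . 2 2 2 2 . . . 3 3 3 3 . . 4 4 4
Index 15: author = 3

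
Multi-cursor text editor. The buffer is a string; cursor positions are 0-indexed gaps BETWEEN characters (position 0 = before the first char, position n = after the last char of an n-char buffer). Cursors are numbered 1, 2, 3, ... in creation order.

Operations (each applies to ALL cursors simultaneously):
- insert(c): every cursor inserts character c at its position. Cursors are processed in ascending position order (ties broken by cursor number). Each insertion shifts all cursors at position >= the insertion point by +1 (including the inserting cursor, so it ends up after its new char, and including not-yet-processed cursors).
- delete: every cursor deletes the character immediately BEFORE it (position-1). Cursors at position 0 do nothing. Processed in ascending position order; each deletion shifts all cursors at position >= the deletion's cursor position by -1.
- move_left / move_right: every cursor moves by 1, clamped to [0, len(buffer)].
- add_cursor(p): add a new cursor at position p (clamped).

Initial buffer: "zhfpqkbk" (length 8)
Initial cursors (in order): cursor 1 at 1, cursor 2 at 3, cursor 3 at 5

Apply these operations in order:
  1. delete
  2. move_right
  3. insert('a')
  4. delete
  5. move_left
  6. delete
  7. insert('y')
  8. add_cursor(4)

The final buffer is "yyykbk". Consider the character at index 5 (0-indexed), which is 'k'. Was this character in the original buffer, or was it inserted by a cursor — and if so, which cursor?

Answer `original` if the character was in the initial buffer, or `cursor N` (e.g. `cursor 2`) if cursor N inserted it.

After op 1 (delete): buffer="hpkbk" (len 5), cursors c1@0 c2@1 c3@2, authorship .....
After op 2 (move_right): buffer="hpkbk" (len 5), cursors c1@1 c2@2 c3@3, authorship .....
After op 3 (insert('a')): buffer="hapakabk" (len 8), cursors c1@2 c2@4 c3@6, authorship .1.2.3..
After op 4 (delete): buffer="hpkbk" (len 5), cursors c1@1 c2@2 c3@3, authorship .....
After op 5 (move_left): buffer="hpkbk" (len 5), cursors c1@0 c2@1 c3@2, authorship .....
After op 6 (delete): buffer="kbk" (len 3), cursors c1@0 c2@0 c3@0, authorship ...
After op 7 (insert('y')): buffer="yyykbk" (len 6), cursors c1@3 c2@3 c3@3, authorship 123...
After op 8 (add_cursor(4)): buffer="yyykbk" (len 6), cursors c1@3 c2@3 c3@3 c4@4, authorship 123...
Authorship (.=original, N=cursor N): 1 2 3 . . .
Index 5: author = original

Answer: original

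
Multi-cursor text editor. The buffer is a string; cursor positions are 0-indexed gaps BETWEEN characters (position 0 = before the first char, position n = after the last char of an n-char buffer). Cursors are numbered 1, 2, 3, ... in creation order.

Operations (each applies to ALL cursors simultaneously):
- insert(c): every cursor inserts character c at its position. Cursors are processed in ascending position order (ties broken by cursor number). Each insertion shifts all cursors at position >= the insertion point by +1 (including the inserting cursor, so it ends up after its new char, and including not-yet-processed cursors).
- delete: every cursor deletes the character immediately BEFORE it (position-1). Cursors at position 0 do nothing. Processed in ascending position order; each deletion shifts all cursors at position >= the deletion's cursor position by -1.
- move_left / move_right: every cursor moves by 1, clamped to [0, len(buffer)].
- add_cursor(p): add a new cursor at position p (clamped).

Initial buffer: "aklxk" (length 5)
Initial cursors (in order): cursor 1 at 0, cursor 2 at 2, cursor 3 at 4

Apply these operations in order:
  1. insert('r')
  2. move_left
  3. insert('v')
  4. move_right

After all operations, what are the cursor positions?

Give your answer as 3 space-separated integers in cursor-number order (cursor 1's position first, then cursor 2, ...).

Answer: 2 6 10

Derivation:
After op 1 (insert('r')): buffer="rakrlxrk" (len 8), cursors c1@1 c2@4 c3@7, authorship 1..2..3.
After op 2 (move_left): buffer="rakrlxrk" (len 8), cursors c1@0 c2@3 c3@6, authorship 1..2..3.
After op 3 (insert('v')): buffer="vrakvrlxvrk" (len 11), cursors c1@1 c2@5 c3@9, authorship 11..22..33.
After op 4 (move_right): buffer="vrakvrlxvrk" (len 11), cursors c1@2 c2@6 c3@10, authorship 11..22..33.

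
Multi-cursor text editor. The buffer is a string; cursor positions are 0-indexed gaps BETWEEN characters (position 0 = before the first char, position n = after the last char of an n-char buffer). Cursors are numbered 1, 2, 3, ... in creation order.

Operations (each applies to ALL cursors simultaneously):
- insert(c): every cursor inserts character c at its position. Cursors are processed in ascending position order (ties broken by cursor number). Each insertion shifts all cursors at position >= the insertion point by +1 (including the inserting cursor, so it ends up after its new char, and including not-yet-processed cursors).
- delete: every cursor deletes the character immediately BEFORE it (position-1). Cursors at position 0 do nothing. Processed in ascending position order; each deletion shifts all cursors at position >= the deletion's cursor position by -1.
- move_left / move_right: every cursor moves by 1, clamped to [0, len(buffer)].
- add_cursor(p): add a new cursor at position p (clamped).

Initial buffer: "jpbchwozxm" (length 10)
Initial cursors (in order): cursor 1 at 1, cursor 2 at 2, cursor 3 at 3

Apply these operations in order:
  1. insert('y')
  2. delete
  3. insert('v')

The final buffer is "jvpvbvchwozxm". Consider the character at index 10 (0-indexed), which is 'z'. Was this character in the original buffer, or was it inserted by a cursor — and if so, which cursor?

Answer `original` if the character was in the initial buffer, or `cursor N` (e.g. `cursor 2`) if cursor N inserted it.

After op 1 (insert('y')): buffer="jypybychwozxm" (len 13), cursors c1@2 c2@4 c3@6, authorship .1.2.3.......
After op 2 (delete): buffer="jpbchwozxm" (len 10), cursors c1@1 c2@2 c3@3, authorship ..........
After op 3 (insert('v')): buffer="jvpvbvchwozxm" (len 13), cursors c1@2 c2@4 c3@6, authorship .1.2.3.......
Authorship (.=original, N=cursor N): . 1 . 2 . 3 . . . . . . .
Index 10: author = original

Answer: original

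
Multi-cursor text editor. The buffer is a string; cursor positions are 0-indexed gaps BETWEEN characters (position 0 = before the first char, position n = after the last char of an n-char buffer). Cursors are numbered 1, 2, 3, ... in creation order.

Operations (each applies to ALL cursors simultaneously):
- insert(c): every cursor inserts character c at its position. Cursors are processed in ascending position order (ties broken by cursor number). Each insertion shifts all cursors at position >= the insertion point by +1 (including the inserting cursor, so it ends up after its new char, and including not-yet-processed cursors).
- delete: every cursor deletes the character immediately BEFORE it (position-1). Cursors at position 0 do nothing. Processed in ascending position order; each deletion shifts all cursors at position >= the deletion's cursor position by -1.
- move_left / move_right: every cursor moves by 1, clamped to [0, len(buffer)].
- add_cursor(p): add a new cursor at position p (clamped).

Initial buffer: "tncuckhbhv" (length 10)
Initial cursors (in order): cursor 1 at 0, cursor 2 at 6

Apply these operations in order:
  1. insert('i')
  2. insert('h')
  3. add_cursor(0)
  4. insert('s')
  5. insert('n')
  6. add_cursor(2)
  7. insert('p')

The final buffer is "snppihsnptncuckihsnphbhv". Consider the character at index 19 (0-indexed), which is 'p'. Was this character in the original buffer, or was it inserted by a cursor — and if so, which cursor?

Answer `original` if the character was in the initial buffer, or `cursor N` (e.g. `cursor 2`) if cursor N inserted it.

After op 1 (insert('i')): buffer="itncuckihbhv" (len 12), cursors c1@1 c2@8, authorship 1......2....
After op 2 (insert('h')): buffer="ihtncuckihhbhv" (len 14), cursors c1@2 c2@10, authorship 11......22....
After op 3 (add_cursor(0)): buffer="ihtncuckihhbhv" (len 14), cursors c3@0 c1@2 c2@10, authorship 11......22....
After op 4 (insert('s')): buffer="sihstncuckihshbhv" (len 17), cursors c3@1 c1@4 c2@13, authorship 3111......222....
After op 5 (insert('n')): buffer="snihsntncuckihsnhbhv" (len 20), cursors c3@2 c1@6 c2@16, authorship 331111......2222....
After op 6 (add_cursor(2)): buffer="snihsntncuckihsnhbhv" (len 20), cursors c3@2 c4@2 c1@6 c2@16, authorship 331111......2222....
After op 7 (insert('p')): buffer="snppihsnptncuckihsnphbhv" (len 24), cursors c3@4 c4@4 c1@9 c2@20, authorship 333411111......22222....
Authorship (.=original, N=cursor N): 3 3 3 4 1 1 1 1 1 . . . . . . 2 2 2 2 2 . . . .
Index 19: author = 2

Answer: cursor 2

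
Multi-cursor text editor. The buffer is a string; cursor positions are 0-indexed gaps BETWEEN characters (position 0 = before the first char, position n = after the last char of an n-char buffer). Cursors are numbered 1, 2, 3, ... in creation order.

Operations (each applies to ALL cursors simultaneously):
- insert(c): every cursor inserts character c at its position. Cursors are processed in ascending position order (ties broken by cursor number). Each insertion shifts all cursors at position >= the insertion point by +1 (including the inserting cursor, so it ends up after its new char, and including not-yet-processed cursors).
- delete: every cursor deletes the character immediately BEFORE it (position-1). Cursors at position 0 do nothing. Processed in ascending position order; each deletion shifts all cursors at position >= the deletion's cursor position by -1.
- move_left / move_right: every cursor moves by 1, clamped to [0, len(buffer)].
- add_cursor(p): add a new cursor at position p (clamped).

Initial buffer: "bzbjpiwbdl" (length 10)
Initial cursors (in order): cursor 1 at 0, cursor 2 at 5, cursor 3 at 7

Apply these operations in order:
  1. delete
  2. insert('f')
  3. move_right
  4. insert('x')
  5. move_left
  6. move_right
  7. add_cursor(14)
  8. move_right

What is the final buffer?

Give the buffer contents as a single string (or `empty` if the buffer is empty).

After op 1 (delete): buffer="bzbjibdl" (len 8), cursors c1@0 c2@4 c3@5, authorship ........
After op 2 (insert('f')): buffer="fbzbjfifbdl" (len 11), cursors c1@1 c2@6 c3@8, authorship 1....2.3...
After op 3 (move_right): buffer="fbzbjfifbdl" (len 11), cursors c1@2 c2@7 c3@9, authorship 1....2.3...
After op 4 (insert('x')): buffer="fbxzbjfixfbxdl" (len 14), cursors c1@3 c2@9 c3@12, authorship 1.1...2.23.3..
After op 5 (move_left): buffer="fbxzbjfixfbxdl" (len 14), cursors c1@2 c2@8 c3@11, authorship 1.1...2.23.3..
After op 6 (move_right): buffer="fbxzbjfixfbxdl" (len 14), cursors c1@3 c2@9 c3@12, authorship 1.1...2.23.3..
After op 7 (add_cursor(14)): buffer="fbxzbjfixfbxdl" (len 14), cursors c1@3 c2@9 c3@12 c4@14, authorship 1.1...2.23.3..
After op 8 (move_right): buffer="fbxzbjfixfbxdl" (len 14), cursors c1@4 c2@10 c3@13 c4@14, authorship 1.1...2.23.3..

Answer: fbxzbjfixfbxdl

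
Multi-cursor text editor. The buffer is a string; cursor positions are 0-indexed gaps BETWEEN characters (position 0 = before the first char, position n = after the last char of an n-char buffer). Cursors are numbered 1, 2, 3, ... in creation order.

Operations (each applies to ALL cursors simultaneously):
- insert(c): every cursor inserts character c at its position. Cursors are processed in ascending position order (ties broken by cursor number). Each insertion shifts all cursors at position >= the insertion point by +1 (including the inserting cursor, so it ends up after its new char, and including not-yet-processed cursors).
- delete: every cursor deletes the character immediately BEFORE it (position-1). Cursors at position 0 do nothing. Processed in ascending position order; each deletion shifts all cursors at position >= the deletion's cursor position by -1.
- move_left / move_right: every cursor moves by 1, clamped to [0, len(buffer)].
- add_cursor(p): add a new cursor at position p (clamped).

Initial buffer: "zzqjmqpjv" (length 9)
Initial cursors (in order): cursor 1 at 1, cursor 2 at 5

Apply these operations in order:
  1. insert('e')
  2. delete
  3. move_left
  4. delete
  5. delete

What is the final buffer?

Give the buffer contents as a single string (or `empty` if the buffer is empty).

After op 1 (insert('e')): buffer="zezqjmeqpjv" (len 11), cursors c1@2 c2@7, authorship .1....2....
After op 2 (delete): buffer="zzqjmqpjv" (len 9), cursors c1@1 c2@5, authorship .........
After op 3 (move_left): buffer="zzqjmqpjv" (len 9), cursors c1@0 c2@4, authorship .........
After op 4 (delete): buffer="zzqmqpjv" (len 8), cursors c1@0 c2@3, authorship ........
After op 5 (delete): buffer="zzmqpjv" (len 7), cursors c1@0 c2@2, authorship .......

Answer: zzmqpjv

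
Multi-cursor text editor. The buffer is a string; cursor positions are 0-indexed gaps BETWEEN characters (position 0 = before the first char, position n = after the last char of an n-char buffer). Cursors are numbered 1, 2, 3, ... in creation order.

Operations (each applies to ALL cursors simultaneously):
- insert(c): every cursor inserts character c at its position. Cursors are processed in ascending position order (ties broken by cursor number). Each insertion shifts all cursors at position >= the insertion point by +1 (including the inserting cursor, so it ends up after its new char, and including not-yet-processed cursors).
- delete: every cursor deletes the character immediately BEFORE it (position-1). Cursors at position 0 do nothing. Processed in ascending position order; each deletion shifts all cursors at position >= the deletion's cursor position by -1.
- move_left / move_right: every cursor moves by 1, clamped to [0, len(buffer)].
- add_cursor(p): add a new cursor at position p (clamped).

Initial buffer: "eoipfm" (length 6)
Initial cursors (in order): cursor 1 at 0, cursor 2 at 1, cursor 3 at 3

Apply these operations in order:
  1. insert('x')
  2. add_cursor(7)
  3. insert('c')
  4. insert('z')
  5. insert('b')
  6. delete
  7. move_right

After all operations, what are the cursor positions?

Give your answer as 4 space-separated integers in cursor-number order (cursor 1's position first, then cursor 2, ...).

Answer: 4 8 13 16

Derivation:
After op 1 (insert('x')): buffer="xexoixpfm" (len 9), cursors c1@1 c2@3 c3@6, authorship 1.2..3...
After op 2 (add_cursor(7)): buffer="xexoixpfm" (len 9), cursors c1@1 c2@3 c3@6 c4@7, authorship 1.2..3...
After op 3 (insert('c')): buffer="xcexcoixcpcfm" (len 13), cursors c1@2 c2@5 c3@9 c4@11, authorship 11.22..33.4..
After op 4 (insert('z')): buffer="xczexczoixczpczfm" (len 17), cursors c1@3 c2@7 c3@12 c4@15, authorship 111.222..333.44..
After op 5 (insert('b')): buffer="xczbexczboixczbpczbfm" (len 21), cursors c1@4 c2@9 c3@15 c4@19, authorship 1111.2222..3333.444..
After op 6 (delete): buffer="xczexczoixczpczfm" (len 17), cursors c1@3 c2@7 c3@12 c4@15, authorship 111.222..333.44..
After op 7 (move_right): buffer="xczexczoixczpczfm" (len 17), cursors c1@4 c2@8 c3@13 c4@16, authorship 111.222..333.44..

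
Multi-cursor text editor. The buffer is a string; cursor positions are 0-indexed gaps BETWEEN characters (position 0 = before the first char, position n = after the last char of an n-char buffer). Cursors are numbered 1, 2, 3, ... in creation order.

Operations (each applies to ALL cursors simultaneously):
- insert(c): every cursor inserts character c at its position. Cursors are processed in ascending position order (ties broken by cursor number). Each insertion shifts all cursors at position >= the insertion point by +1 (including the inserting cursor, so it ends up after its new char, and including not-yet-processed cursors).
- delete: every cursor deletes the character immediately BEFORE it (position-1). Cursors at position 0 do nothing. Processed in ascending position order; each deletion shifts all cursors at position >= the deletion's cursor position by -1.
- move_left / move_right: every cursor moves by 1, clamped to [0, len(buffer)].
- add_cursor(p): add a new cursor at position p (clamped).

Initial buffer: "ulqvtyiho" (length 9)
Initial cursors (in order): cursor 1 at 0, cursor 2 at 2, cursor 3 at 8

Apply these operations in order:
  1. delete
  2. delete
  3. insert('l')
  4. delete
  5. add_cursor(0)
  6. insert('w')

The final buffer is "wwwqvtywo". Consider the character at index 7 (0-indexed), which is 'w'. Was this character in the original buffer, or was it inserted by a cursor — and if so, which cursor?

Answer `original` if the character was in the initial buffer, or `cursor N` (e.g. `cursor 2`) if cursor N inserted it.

After op 1 (delete): buffer="uqvtyio" (len 7), cursors c1@0 c2@1 c3@6, authorship .......
After op 2 (delete): buffer="qvtyo" (len 5), cursors c1@0 c2@0 c3@4, authorship .....
After op 3 (insert('l')): buffer="llqvtylo" (len 8), cursors c1@2 c2@2 c3@7, authorship 12....3.
After op 4 (delete): buffer="qvtyo" (len 5), cursors c1@0 c2@0 c3@4, authorship .....
After op 5 (add_cursor(0)): buffer="qvtyo" (len 5), cursors c1@0 c2@0 c4@0 c3@4, authorship .....
After op 6 (insert('w')): buffer="wwwqvtywo" (len 9), cursors c1@3 c2@3 c4@3 c3@8, authorship 124....3.
Authorship (.=original, N=cursor N): 1 2 4 . . . . 3 .
Index 7: author = 3

Answer: cursor 3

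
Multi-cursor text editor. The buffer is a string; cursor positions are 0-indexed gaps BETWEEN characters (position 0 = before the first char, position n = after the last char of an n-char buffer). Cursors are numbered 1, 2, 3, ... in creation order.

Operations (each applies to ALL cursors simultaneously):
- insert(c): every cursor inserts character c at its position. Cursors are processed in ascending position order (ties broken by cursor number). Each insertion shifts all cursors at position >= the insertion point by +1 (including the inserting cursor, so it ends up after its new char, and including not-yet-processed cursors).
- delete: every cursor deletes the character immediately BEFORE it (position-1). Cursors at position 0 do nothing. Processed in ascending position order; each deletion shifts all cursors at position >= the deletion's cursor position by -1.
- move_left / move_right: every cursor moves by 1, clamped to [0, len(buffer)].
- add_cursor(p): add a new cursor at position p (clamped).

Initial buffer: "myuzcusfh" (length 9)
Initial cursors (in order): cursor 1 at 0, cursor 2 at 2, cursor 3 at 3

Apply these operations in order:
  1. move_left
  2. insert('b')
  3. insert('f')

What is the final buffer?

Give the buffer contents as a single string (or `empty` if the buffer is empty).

Answer: bfmbfybfuzcusfh

Derivation:
After op 1 (move_left): buffer="myuzcusfh" (len 9), cursors c1@0 c2@1 c3@2, authorship .........
After op 2 (insert('b')): buffer="bmbybuzcusfh" (len 12), cursors c1@1 c2@3 c3@5, authorship 1.2.3.......
After op 3 (insert('f')): buffer="bfmbfybfuzcusfh" (len 15), cursors c1@2 c2@5 c3@8, authorship 11.22.33.......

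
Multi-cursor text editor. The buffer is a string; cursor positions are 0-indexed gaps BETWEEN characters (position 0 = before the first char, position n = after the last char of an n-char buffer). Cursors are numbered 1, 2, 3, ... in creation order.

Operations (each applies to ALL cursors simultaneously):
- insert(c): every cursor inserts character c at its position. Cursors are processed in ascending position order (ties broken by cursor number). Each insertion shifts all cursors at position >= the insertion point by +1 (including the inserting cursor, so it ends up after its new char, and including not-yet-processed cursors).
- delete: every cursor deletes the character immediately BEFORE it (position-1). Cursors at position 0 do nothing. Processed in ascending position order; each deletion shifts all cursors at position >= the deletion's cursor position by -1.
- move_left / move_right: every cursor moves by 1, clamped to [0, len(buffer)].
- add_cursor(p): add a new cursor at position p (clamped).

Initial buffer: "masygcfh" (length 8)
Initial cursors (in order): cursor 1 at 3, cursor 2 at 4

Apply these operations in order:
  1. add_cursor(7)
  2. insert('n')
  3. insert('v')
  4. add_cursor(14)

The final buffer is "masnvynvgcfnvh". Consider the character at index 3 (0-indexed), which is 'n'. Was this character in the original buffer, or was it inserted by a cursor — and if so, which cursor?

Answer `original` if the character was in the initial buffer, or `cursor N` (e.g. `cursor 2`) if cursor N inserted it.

Answer: cursor 1

Derivation:
After op 1 (add_cursor(7)): buffer="masygcfh" (len 8), cursors c1@3 c2@4 c3@7, authorship ........
After op 2 (insert('n')): buffer="masnyngcfnh" (len 11), cursors c1@4 c2@6 c3@10, authorship ...1.2...3.
After op 3 (insert('v')): buffer="masnvynvgcfnvh" (len 14), cursors c1@5 c2@8 c3@13, authorship ...11.22...33.
After op 4 (add_cursor(14)): buffer="masnvynvgcfnvh" (len 14), cursors c1@5 c2@8 c3@13 c4@14, authorship ...11.22...33.
Authorship (.=original, N=cursor N): . . . 1 1 . 2 2 . . . 3 3 .
Index 3: author = 1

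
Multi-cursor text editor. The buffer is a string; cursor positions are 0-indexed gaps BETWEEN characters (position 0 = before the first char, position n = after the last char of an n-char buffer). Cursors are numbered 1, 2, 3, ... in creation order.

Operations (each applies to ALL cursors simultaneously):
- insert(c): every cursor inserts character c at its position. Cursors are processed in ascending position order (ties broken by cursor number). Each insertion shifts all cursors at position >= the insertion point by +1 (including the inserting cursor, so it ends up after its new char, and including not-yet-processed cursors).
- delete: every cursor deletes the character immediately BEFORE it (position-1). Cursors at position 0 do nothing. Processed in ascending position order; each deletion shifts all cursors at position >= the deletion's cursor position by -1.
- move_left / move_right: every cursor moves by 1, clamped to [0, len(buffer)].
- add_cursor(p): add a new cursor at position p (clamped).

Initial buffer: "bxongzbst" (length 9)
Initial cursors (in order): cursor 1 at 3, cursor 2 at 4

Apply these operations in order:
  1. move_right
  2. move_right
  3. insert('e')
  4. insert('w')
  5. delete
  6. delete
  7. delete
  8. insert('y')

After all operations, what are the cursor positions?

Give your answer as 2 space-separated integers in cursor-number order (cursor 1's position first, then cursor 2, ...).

Answer: 6 6

Derivation:
After op 1 (move_right): buffer="bxongzbst" (len 9), cursors c1@4 c2@5, authorship .........
After op 2 (move_right): buffer="bxongzbst" (len 9), cursors c1@5 c2@6, authorship .........
After op 3 (insert('e')): buffer="bxongezebst" (len 11), cursors c1@6 c2@8, authorship .....1.2...
After op 4 (insert('w')): buffer="bxongewzewbst" (len 13), cursors c1@7 c2@10, authorship .....11.22...
After op 5 (delete): buffer="bxongezebst" (len 11), cursors c1@6 c2@8, authorship .....1.2...
After op 6 (delete): buffer="bxongzbst" (len 9), cursors c1@5 c2@6, authorship .........
After op 7 (delete): buffer="bxonbst" (len 7), cursors c1@4 c2@4, authorship .......
After op 8 (insert('y')): buffer="bxonyybst" (len 9), cursors c1@6 c2@6, authorship ....12...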